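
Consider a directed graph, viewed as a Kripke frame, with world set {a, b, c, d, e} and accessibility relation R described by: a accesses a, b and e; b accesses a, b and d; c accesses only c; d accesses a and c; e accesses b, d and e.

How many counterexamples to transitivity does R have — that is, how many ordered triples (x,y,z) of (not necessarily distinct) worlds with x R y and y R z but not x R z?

9

Enumerating: (a,b,d), (a,e,d), (b,a,e), (b,d,c), (d,a,b), (d,a,e), (e,b,a), (e,d,a), (e,d,c).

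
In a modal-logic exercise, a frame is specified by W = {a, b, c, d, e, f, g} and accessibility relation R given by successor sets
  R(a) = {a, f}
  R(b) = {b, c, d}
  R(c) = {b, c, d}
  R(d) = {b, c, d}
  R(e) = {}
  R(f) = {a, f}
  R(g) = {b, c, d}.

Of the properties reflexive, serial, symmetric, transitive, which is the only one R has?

Reflexive: no — e is not related to itself.
Serial: no — e has no R-successor.
Symmetric: no — g R b but not b R g.
Transitive: yes — every two-step R-path is closed by a direct edge.
Only transitive holds.

transitive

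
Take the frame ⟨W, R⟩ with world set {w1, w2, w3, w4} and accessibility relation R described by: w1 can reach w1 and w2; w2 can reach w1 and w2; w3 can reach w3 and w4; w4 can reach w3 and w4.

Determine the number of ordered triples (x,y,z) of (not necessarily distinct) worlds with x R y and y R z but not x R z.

0

R is transitive; there are no such tuples.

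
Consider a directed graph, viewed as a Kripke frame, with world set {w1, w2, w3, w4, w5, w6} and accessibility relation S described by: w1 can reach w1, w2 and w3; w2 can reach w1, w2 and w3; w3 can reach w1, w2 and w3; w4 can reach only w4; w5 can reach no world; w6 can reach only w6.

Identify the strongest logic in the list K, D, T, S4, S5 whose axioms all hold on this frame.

Serial (axiom D): no — w5 has no S-successor.
Reflexive (axiom T): no — w5 is not related to itself.
Transitive (axiom 4): yes — every two-step S-path is closed by a direct edge.
Euclidean (axiom 5): yes — any two successors of a common world are S-related.
So F validates K; D would additionally require S to be serial. The strongest is K.

K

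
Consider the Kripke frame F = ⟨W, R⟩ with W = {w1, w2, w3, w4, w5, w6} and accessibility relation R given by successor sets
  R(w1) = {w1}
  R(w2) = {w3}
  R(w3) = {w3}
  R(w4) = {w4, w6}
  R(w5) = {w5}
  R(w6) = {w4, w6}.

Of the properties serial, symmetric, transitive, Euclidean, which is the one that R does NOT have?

Serial: yes — every world has a successor (e.g. w1 R w1).
Symmetric: no — w2 R w3 but not w3 R w2.
Transitive: yes — every two-step R-path is closed by a direct edge.
Euclidean: yes — any two successors of a common world are R-related.
Only symmetric fails.

symmetric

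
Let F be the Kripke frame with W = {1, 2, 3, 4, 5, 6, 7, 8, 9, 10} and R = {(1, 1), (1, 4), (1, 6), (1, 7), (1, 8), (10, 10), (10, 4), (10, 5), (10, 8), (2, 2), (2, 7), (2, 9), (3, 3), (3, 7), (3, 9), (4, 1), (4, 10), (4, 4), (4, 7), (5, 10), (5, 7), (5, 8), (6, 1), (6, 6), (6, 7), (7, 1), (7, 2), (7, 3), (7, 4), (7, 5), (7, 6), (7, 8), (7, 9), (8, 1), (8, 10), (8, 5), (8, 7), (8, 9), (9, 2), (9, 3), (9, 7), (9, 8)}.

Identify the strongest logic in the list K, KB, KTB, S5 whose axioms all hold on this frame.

Symmetric (axiom B): yes — every pair in R has its reverse in R.
Reflexive (axiom T): no — 5 is not related to itself.
Euclidean (axiom 5): no — 1 R 4 and 1 R 6, but not 4 R 6.
So F validates K, KB; KTB would additionally require R to be reflexive. The strongest is KB.

KB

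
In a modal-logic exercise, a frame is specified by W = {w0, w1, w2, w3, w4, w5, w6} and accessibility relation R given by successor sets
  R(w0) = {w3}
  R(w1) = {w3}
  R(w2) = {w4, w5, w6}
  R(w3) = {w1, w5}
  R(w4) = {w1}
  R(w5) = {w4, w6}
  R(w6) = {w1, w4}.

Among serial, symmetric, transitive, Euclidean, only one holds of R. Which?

Serial: yes — every world has a successor (e.g. w0 R w3).
Symmetric: no — w0 R w3 but not w3 R w0.
Transitive: no — w0 R w3 and w3 R w1, but not w0 R w1.
Euclidean: no — w2 R w4 and w2 R w5, but not w4 R w5.
Only serial holds.

serial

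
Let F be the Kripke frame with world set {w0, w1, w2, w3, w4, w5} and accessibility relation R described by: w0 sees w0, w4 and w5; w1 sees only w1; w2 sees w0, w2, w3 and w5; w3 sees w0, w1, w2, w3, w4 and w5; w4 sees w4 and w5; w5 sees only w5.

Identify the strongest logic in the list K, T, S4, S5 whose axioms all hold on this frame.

Reflexive (axiom T): yes — every world is R-related to itself.
Transitive (axiom 4): no — w2 R w0 and w0 R w4, but not w2 R w4.
Euclidean (axiom 5): no — w0 R w5 and w0 R w4, but not w5 R w4.
So F validates K, T; S4 would additionally require R to be transitive. The strongest is T.

T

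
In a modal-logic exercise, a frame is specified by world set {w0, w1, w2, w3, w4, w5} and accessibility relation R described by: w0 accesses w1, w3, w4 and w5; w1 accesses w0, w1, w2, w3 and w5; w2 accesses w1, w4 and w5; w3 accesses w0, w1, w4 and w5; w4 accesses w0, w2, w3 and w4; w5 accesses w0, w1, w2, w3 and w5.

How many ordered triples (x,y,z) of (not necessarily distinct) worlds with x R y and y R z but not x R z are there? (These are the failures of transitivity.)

Enumerating: (w0,w1,w0), (w0,w1,w2), (w0,w3,w0), (w0,w4,w0), (w0,w4,w2), (w0,w5,w0), (w0,w5,w2), (w1,w0,w4), (w1,w2,w4), (w1,w3,w4), (w2,w1,w0), (w2,w1,w2), … and 23 more.
Total: 35.

35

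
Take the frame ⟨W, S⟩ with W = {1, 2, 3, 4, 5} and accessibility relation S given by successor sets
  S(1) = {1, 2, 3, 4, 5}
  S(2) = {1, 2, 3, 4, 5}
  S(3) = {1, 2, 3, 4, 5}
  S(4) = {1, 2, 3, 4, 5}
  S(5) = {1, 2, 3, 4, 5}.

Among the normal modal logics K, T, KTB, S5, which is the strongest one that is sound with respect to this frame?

Reflexive (axiom T): yes — every world is S-related to itself.
Symmetric (axiom B): yes — every pair in S has its reverse in S.
Euclidean (axiom 5): yes — any two successors of a common world are S-related.
So F validates K, T, KTB, S5. The strongest is S5.

S5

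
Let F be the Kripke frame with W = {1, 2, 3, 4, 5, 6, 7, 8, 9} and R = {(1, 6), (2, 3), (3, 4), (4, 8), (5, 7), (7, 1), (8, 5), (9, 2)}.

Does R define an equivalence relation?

Reflexive: no — 1 is not related to itself.
Symmetric: no — 1 R 6 but not 6 R 1.
Transitive: no — 2 R 3 and 3 R 4, but not 2 R 4.
So R is not an equivalence relation.

No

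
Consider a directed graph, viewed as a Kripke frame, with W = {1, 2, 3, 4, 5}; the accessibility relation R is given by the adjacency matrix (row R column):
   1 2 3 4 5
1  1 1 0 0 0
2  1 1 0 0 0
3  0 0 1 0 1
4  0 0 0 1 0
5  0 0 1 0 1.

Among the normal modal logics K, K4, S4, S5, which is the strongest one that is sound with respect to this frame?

S5

Transitive (axiom 4): yes — every two-step R-path is closed by a direct edge.
Reflexive (axiom T): yes — every world is R-related to itself.
Euclidean (axiom 5): yes — any two successors of a common world are R-related.
So F validates K, K4, S4, S5. The strongest is S5.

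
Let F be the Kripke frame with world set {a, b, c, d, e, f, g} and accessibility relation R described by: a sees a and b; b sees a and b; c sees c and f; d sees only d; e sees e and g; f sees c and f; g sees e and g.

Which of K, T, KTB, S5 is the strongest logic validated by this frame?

S5

Reflexive (axiom T): yes — every world is R-related to itself.
Symmetric (axiom B): yes — every pair in R has its reverse in R.
Euclidean (axiom 5): yes — any two successors of a common world are R-related.
So F validates K, T, KTB, S5. The strongest is S5.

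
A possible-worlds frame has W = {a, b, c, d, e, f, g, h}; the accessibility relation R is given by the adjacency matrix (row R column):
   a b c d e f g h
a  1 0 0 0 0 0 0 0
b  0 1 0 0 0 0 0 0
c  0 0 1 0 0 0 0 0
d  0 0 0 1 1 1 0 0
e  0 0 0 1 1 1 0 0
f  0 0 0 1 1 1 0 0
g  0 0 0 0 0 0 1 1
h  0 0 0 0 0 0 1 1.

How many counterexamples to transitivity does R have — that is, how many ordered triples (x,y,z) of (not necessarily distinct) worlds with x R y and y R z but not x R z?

0

R is transitive; there are no such tuples.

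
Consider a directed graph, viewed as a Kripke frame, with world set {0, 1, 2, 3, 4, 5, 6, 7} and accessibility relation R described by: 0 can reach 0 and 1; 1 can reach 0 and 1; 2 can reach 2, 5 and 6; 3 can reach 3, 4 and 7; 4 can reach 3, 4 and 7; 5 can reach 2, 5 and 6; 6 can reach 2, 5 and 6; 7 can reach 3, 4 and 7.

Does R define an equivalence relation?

Yes

Reflexive: yes — every world is R-related to itself.
Symmetric: yes — every pair in R has its reverse in R.
Transitive: yes — every two-step R-path is closed by a direct edge.
So R is an equivalence relation.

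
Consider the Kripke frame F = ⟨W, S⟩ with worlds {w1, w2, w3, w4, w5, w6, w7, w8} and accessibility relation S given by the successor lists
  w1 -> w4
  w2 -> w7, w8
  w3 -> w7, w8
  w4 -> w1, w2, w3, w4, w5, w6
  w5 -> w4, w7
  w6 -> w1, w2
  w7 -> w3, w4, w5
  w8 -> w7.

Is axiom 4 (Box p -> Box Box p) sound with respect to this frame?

By correspondence theory, 4 is valid on a frame iff S is transitive.
Transitive: no — w1 S w4 and w4 S w2, but not w1 S w2.

No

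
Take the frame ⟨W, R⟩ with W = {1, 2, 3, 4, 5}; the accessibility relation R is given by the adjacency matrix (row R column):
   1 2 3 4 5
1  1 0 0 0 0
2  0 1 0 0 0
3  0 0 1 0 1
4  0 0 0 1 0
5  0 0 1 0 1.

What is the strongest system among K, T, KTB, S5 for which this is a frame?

Reflexive (axiom T): yes — every world is R-related to itself.
Symmetric (axiom B): yes — every pair in R has its reverse in R.
Euclidean (axiom 5): yes — any two successors of a common world are R-related.
So F validates K, T, KTB, S5. The strongest is S5.

S5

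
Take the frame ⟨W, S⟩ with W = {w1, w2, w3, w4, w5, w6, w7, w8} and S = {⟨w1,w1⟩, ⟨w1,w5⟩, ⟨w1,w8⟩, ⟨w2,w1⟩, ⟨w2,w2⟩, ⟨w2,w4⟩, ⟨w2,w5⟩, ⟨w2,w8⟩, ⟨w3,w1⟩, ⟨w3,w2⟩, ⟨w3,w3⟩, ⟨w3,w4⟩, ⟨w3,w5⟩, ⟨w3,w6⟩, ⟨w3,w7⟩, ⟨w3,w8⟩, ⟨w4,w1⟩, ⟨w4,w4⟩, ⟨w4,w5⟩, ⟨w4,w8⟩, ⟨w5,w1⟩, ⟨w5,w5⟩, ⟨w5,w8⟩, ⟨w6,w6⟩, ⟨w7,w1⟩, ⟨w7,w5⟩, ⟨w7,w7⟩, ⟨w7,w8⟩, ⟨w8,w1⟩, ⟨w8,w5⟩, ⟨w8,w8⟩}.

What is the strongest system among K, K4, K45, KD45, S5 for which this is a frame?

K4

Transitive (axiom 4): yes — every two-step S-path is closed by a direct edge.
Euclidean (axiom 5): no — w2 S w1 and w2 S w4, but not w1 S w4.
Serial (axiom D): yes — every world has a successor (e.g. w1 S w1).
Reflexive (axiom T): yes — every world is S-related to itself.
So F validates K, K4; K45 would additionally require S to be Euclidean. The strongest is K4.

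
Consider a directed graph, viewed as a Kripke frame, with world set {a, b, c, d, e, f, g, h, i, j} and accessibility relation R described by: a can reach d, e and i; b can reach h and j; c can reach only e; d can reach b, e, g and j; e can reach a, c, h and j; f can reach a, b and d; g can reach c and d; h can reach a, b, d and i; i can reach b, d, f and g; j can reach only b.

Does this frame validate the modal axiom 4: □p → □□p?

No

Axiom 4 corresponds to the accessibility relation being transitive.
Transitive: no — a R d and d R b, but not a R b.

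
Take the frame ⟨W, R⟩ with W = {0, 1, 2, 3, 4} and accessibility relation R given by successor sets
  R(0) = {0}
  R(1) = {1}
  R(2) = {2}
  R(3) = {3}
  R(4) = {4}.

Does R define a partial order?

Reflexive: yes — every world is R-related to itself.
Transitive: yes — every two-step R-path is closed by a direct edge.
Antisymmetric: yes — no distinct pair is related both ways.
So R is a partial order.

Yes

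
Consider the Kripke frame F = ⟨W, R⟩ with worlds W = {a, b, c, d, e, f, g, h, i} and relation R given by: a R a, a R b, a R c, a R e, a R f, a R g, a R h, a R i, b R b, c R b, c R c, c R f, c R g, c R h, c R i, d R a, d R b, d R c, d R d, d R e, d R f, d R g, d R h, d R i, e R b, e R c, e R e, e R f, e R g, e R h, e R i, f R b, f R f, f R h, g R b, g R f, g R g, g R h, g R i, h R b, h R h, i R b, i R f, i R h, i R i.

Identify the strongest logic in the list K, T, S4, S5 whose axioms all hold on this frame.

Reflexive (axiom T): yes — every world is R-related to itself.
Transitive (axiom 4): yes — every two-step R-path is closed by a direct edge.
Euclidean (axiom 5): no — a R b and a R c, but not b R c.
So F validates K, T, S4; S5 would additionally require R to be Euclidean. The strongest is S4.

S4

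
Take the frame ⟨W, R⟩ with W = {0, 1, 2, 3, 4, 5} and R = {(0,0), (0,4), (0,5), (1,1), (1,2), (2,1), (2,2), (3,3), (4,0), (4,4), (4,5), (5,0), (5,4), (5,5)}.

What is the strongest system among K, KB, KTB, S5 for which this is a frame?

Symmetric (axiom B): yes — every pair in R has its reverse in R.
Reflexive (axiom T): yes — every world is R-related to itself.
Euclidean (axiom 5): yes — any two successors of a common world are R-related.
So F validates K, KB, KTB, S5. The strongest is S5.

S5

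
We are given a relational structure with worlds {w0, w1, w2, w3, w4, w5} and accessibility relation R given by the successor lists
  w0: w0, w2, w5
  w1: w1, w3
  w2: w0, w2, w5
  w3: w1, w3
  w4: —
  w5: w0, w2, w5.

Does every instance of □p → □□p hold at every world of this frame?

Axiom 4 corresponds to the accessibility relation being transitive.
Transitive: yes — every two-step R-path is closed by a direct edge.

Yes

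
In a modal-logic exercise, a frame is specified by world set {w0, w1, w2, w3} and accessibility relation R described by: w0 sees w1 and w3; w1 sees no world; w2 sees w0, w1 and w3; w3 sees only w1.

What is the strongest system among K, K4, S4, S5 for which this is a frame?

K4

Transitive (axiom 4): yes — every two-step R-path is closed by a direct edge.
Reflexive (axiom T): no — w0 is not related to itself.
Euclidean (axiom 5): no — w0 R w1 and w0 R w3, but not w1 R w3.
So F validates K, K4; S4 would additionally require R to be reflexive. The strongest is K4.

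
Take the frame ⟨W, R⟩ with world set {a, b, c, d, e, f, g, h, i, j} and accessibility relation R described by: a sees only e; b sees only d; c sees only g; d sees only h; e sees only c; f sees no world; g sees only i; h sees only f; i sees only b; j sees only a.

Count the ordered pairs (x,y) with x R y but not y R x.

9

Enumerating: (a,e), (b,d), (c,g), (d,h), (e,c), (g,i), (h,f), (i,b), (j,a).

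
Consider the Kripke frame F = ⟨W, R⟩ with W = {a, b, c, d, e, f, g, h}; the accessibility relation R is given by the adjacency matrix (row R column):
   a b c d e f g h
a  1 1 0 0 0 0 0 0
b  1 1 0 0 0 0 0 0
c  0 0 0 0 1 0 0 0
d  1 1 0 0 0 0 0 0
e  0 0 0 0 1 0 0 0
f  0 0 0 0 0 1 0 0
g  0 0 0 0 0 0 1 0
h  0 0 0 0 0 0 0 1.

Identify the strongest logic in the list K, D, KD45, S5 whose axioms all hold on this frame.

Serial (axiom D): yes — every world has a successor (e.g. a R a).
Euclidean (axiom 5): yes — any two successors of a common world are R-related.
Transitive (axiom 4): yes — every two-step R-path is closed by a direct edge.
Reflexive (axiom T): no — c is not related to itself.
So F validates K, D, KD45; S5 would additionally require R to be reflexive. The strongest is KD45.

KD45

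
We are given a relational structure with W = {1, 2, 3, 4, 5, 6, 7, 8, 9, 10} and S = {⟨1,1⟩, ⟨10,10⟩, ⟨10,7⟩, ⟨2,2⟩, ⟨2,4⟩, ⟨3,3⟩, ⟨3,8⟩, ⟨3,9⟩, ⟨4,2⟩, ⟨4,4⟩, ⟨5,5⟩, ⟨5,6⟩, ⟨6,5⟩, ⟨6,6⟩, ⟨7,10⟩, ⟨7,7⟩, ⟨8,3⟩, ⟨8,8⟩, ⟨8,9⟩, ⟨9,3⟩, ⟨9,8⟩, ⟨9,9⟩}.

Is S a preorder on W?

Reflexive: yes — every world is S-related to itself.
Transitive: yes — every two-step S-path is closed by a direct edge.
So S is a preorder.

Yes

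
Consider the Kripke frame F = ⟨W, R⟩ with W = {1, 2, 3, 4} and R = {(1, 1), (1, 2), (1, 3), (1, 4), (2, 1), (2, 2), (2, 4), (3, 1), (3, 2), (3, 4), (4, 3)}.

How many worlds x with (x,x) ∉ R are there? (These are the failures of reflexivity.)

2

Enumerating: 3, 4.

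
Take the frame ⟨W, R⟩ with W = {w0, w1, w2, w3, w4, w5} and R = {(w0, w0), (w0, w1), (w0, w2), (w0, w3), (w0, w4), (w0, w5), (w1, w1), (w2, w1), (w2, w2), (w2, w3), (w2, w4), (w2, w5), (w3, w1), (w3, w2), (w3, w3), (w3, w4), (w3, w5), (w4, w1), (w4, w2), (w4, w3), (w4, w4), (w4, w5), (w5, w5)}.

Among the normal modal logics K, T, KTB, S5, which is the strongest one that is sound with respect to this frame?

T

Reflexive (axiom T): yes — every world is R-related to itself.
Symmetric (axiom B): no — w0 R w1 but not w1 R w0.
Euclidean (axiom 5): no — w0 R w1 and w0 R w2, but not w1 R w2.
So F validates K, T; KTB would additionally require R to be symmetric. The strongest is T.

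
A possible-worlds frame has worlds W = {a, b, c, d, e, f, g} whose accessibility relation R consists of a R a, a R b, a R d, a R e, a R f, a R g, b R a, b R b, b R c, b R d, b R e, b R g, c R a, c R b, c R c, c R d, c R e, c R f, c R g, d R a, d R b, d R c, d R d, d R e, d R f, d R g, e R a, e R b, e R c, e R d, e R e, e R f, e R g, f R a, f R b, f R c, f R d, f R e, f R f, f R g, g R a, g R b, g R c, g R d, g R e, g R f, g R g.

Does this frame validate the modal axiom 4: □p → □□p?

The schema 4 characterises exactly the transitive frames.
Transitive: no — a R b and b R c, but not a R c.

No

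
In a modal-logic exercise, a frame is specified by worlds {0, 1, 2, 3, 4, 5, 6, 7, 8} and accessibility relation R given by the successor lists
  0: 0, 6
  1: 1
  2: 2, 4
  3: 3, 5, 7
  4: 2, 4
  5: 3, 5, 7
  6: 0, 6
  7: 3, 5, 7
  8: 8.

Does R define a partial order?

No

Reflexive: yes — every world is R-related to itself.
Transitive: yes — every two-step R-path is closed by a direct edge.
Antisymmetric: no — 0 R 6 and 6 R 0 with 0 ≠ 6.
So R is not a partial order.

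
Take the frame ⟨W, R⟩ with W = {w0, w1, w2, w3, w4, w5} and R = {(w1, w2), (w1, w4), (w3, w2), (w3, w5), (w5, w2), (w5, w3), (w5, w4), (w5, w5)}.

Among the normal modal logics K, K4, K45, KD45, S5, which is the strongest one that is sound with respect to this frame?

Transitive (axiom 4): no — w3 R w5 and w5 R w4, but not w3 R w4.
Euclidean (axiom 5): no — w1 R w2 and w1 R w4, but not w2 R w4.
Serial (axiom D): no — w0 has no R-successor.
Reflexive (axiom T): no — w0 is not related to itself.
So F validates K; K4 would additionally require R to be transitive. The strongest is K.

K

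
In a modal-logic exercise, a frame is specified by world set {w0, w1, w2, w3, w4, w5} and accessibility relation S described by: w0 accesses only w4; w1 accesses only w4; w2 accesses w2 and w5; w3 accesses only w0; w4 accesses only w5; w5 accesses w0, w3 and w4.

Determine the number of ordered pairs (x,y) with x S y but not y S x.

Enumerating: (w0,w4), (w1,w4), (w2,w5), (w3,w0), (w5,w0), (w5,w3).

6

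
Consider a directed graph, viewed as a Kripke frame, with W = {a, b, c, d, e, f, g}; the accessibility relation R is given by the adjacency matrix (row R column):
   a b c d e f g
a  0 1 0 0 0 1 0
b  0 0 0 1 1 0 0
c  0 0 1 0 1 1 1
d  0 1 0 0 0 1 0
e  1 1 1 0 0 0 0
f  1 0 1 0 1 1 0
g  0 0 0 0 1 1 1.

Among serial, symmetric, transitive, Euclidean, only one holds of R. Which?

Serial: yes — every world has a successor (e.g. a R b).
Symmetric: no — a R b but not b R a.
Transitive: no — a R b and b R d, but not a R d.
Euclidean: no — a R b and a R f, but not b R f.
Only serial holds.

serial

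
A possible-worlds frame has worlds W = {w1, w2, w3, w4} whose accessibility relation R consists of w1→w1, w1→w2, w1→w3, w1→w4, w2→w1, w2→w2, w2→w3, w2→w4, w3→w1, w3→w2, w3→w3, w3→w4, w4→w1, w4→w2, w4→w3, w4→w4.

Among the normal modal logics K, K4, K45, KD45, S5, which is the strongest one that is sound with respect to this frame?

Transitive (axiom 4): yes — every two-step R-path is closed by a direct edge.
Euclidean (axiom 5): yes — any two successors of a common world are R-related.
Serial (axiom D): yes — every world has a successor (e.g. w1 R w1).
Reflexive (axiom T): yes — every world is R-related to itself.
So F validates K, K4, K45, KD45, S5. The strongest is S5.

S5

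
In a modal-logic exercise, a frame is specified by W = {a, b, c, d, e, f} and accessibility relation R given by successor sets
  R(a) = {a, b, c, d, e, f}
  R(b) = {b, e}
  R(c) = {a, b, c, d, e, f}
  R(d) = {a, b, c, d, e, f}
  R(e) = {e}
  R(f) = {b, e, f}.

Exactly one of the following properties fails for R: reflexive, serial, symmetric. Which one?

Reflexive: yes — every world is R-related to itself.
Serial: yes — every world has a successor (e.g. a R a).
Symmetric: no — a R b but not b R a.
Only symmetric fails.

symmetric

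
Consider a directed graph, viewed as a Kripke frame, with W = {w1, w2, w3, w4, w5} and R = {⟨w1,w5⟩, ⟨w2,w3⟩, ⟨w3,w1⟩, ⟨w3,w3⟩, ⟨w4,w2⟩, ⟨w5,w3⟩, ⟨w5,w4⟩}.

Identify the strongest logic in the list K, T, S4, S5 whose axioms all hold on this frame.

Reflexive (axiom T): no — w1 is not related to itself.
Transitive (axiom 4): no — w1 R w5 and w5 R w3, but not w1 R w3.
Euclidean (axiom 5): no — w5 R w3 and w5 R w4, but not w3 R w4.
So F validates K; T would additionally require R to be reflexive. The strongest is K.

K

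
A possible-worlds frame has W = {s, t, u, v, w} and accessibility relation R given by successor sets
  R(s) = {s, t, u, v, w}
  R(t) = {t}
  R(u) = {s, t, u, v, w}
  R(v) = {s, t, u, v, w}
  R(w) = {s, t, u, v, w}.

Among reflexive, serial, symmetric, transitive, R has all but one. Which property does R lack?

Reflexive: yes — every world is R-related to itself.
Serial: yes — every world has a successor (e.g. s R s).
Symmetric: no — s R t but not t R s.
Transitive: yes — every two-step R-path is closed by a direct edge.
Only symmetric fails.

symmetric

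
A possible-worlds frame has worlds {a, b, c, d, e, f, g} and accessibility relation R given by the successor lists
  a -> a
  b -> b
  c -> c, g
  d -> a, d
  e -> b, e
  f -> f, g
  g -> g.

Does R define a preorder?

Yes

Reflexive: yes — every world is R-related to itself.
Transitive: yes — every two-step R-path is closed by a direct edge.
So R is a preorder.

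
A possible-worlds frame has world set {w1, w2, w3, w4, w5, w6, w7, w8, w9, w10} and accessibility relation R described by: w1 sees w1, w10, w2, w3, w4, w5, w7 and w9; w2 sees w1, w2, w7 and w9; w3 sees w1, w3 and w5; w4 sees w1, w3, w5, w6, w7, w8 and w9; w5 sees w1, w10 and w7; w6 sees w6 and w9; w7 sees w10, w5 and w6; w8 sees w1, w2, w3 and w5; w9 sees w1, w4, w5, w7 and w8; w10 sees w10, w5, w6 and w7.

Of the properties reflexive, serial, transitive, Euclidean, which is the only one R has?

serial

Reflexive: no — w4 is not related to itself.
Serial: yes — every world has a successor (e.g. w1 R w1).
Transitive: no — w1 R w10 and w10 R w6, but not w1 R w6.
Euclidean: no — w1 R w10 and w1 R w2, but not w10 R w2.
Only serial holds.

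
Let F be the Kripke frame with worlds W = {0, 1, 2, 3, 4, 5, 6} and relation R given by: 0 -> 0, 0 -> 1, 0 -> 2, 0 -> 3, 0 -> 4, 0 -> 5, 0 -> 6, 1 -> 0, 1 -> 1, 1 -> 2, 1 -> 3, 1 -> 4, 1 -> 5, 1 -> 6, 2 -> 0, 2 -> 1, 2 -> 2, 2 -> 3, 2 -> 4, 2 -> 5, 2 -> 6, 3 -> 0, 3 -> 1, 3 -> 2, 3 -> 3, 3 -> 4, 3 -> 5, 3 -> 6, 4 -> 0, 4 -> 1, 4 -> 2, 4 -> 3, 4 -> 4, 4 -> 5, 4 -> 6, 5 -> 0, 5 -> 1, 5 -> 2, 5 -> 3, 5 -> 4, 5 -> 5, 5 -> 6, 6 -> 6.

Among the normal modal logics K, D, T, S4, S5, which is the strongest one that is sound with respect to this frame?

Serial (axiom D): yes — every world has a successor (e.g. 0 R 0).
Reflexive (axiom T): yes — every world is R-related to itself.
Transitive (axiom 4): yes — every two-step R-path is closed by a direct edge.
Euclidean (axiom 5): no — 0 R 6 and 0 R 1, but not 6 R 1.
So F validates K, D, T, S4; S5 would additionally require R to be Euclidean. The strongest is S4.

S4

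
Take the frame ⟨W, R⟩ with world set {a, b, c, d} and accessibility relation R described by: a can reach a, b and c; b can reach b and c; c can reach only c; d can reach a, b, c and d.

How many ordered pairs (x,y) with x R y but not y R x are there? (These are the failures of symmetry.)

6

Enumerating: (a,b), (a,c), (b,c), (d,a), (d,b), (d,c).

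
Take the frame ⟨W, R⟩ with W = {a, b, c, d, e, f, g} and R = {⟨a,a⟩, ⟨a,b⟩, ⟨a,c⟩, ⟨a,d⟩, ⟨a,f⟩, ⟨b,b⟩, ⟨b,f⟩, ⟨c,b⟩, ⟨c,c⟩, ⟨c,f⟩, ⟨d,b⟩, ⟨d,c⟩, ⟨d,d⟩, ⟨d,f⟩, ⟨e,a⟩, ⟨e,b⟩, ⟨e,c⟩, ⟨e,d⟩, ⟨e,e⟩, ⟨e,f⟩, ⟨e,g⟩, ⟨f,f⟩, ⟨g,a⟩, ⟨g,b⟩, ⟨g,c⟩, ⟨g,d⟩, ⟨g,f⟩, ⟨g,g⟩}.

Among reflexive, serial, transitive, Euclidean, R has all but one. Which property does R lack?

Reflexive: yes — every world is R-related to itself.
Serial: yes — every world has a successor (e.g. a R a).
Transitive: yes — every two-step R-path is closed by a direct edge.
Euclidean: no — a R b and a R c, but not b R c.
Only Euclidean fails.

Euclidean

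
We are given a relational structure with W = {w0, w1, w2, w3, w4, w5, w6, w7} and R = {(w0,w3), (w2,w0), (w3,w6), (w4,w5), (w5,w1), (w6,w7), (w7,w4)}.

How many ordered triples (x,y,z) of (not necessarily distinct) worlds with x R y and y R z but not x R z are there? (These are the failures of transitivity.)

Enumerating: (w0,w3,w6), (w2,w0,w3), (w3,w6,w7), (w4,w5,w1), (w6,w7,w4), (w7,w4,w5).

6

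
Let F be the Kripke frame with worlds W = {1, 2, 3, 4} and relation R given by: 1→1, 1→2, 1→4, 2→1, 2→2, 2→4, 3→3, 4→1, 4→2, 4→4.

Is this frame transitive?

Yes

Transitive: yes — every two-step R-path is closed by a direct edge.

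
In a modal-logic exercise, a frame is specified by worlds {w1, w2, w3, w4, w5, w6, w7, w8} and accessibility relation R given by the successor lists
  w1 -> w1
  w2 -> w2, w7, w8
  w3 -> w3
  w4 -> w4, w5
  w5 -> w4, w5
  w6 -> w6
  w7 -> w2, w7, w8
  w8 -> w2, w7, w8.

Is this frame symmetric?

Symmetric: yes — every pair in R has its reverse in R.

Yes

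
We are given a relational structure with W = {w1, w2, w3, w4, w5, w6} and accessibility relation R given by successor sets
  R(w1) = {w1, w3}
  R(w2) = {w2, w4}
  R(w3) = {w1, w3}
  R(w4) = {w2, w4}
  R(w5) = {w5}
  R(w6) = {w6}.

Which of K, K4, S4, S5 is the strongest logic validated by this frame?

S5

Transitive (axiom 4): yes — every two-step R-path is closed by a direct edge.
Reflexive (axiom T): yes — every world is R-related to itself.
Euclidean (axiom 5): yes — any two successors of a common world are R-related.
So F validates K, K4, S4, S5. The strongest is S5.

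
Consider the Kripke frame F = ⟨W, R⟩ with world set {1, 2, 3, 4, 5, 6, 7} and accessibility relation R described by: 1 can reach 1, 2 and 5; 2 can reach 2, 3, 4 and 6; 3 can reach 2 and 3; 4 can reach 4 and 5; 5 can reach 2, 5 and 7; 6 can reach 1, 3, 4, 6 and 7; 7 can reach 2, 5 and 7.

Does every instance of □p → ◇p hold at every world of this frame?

The schema D characterises exactly the serial frames.
Serial: yes — every world has a successor (e.g. 1 R 1).

Yes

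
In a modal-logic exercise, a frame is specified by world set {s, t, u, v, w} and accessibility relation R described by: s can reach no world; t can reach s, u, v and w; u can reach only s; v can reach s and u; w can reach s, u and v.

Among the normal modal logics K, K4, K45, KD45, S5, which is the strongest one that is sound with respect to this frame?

Transitive (axiom 4): yes — every two-step R-path is closed by a direct edge.
Euclidean (axiom 5): no — t R s and t R u, but not s R u.
Serial (axiom D): no — s has no R-successor.
Reflexive (axiom T): no — s is not related to itself.
So F validates K, K4; K45 would additionally require R to be Euclidean. The strongest is K4.

K4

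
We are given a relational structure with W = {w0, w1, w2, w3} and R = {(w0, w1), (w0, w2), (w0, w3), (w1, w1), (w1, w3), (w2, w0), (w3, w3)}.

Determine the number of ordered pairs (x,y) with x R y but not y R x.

Enumerating: (w0,w1), (w0,w3), (w1,w3).

3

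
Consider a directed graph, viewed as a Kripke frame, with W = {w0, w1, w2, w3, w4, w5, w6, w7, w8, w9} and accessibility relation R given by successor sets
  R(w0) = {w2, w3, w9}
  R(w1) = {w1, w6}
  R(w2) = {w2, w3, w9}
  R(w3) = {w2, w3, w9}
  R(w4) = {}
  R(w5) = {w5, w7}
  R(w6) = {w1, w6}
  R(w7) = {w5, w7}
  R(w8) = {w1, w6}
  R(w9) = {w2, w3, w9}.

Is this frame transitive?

Transitive: yes — every two-step R-path is closed by a direct edge.

Yes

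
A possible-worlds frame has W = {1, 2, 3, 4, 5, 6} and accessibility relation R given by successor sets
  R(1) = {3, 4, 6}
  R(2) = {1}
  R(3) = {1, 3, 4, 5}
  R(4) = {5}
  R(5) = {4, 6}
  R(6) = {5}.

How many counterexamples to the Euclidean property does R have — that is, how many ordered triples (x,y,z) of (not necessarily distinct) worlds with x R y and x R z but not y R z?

Enumerating: (1,3,6), (1,4,3), (1,4,4), (1,4,6), (1,6,3), (1,6,4), (1,6,6), (2,1,1), (3,1,1), (3,1,5), (3,4,1), (3,4,3), … and 10 more.
Total: 22.

22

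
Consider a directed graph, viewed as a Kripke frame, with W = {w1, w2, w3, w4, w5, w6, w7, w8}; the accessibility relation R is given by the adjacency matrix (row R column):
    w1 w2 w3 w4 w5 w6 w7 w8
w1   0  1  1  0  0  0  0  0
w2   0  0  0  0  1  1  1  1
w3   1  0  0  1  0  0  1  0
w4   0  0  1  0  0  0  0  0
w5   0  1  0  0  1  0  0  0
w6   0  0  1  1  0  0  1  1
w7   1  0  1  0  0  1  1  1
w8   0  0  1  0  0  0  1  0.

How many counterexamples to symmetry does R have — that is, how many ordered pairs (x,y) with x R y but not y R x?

Enumerating: (w1,w2), (w2,w6), (w2,w7), (w2,w8), (w6,w3), (w6,w4), (w6,w8), (w7,w1), (w8,w3).

9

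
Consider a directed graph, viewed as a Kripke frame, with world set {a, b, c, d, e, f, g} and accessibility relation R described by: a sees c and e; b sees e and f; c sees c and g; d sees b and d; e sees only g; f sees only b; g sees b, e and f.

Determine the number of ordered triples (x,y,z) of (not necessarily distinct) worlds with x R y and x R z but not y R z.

19

Enumerating: (a,c,e), (a,e,c), (a,e,e), (b,e,e), (b,e,f), (b,f,e), (b,f,f), (c,g,c), (c,g,g), (d,b,b), (d,b,d), (e,g,g), … and 7 more.
Total: 19.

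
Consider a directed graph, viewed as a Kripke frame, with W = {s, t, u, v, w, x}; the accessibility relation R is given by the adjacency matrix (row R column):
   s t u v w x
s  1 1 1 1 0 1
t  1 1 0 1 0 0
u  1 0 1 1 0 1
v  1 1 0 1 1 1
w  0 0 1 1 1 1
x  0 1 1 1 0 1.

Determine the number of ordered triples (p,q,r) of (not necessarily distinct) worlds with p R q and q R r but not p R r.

Enumerating: (s,v,w), (t,s,u), (t,s,x), (t,v,w), (t,v,x), (u,s,t), (u,v,t), (u,v,w), (u,x,t), (v,s,u), (v,w,u), (v,x,u), … and 8 more.
Total: 20.

20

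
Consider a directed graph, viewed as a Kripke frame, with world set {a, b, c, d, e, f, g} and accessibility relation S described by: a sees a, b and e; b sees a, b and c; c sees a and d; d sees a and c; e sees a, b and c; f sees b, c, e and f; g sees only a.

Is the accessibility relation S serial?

Serial: yes — every world has a successor (e.g. a S a).

Yes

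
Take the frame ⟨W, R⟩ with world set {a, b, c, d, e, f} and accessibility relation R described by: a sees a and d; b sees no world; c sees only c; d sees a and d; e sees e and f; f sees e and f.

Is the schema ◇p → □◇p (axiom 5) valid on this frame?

Axiom 5 corresponds to the accessibility relation being Euclidean.
Euclidean: yes — any two successors of a common world are R-related.

Yes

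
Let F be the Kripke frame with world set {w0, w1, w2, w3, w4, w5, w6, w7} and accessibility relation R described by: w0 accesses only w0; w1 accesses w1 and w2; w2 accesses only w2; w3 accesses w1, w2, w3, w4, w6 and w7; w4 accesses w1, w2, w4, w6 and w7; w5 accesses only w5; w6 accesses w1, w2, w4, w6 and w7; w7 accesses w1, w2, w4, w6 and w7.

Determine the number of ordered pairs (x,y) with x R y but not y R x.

Enumerating: (w1,w2), (w3,w1), (w3,w2), (w3,w4), (w3,w6), (w3,w7), (w4,w1), (w4,w2), (w6,w1), (w6,w2), (w7,w1), (w7,w2).

12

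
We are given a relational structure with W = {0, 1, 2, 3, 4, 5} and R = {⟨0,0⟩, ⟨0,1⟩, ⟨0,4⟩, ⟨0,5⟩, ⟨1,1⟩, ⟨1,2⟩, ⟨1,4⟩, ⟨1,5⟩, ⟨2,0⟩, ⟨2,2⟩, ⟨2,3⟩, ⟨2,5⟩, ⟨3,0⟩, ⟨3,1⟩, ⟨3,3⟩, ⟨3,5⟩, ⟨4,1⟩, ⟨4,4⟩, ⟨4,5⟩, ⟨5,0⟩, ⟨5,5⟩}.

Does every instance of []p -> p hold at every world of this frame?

Yes

The schema T characterises exactly the reflexive frames.
Reflexive: yes — every world is R-related to itself.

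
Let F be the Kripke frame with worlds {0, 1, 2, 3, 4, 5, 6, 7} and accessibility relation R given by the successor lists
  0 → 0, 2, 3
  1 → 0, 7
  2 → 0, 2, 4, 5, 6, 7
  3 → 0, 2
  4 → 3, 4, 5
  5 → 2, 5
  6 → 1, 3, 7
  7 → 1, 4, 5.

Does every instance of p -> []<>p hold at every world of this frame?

No

Axiom B corresponds to the accessibility relation being symmetric.
Symmetric: no — 1 R 0 but not 0 R 1.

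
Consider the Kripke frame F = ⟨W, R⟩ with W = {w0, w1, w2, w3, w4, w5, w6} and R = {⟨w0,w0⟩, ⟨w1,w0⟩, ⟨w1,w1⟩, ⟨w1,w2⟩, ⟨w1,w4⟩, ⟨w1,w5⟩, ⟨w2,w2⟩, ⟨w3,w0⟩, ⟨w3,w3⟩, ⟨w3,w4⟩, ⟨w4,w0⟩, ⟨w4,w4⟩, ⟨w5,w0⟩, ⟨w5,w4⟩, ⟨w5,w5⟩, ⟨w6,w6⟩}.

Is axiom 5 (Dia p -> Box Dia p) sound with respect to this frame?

By correspondence theory, 5 is valid on a frame iff R is Euclidean.
Euclidean: no — w1 R w0 and w1 R w2, but not w0 R w2.

No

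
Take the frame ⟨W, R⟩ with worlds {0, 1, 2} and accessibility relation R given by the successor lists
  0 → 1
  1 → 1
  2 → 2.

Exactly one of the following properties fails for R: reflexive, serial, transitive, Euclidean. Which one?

reflexive

Reflexive: no — 0 is not related to itself.
Serial: yes — every world has a successor (e.g. 0 R 1).
Transitive: yes — every two-step R-path is closed by a direct edge.
Euclidean: yes — any two successors of a common world are R-related.
Only reflexive fails.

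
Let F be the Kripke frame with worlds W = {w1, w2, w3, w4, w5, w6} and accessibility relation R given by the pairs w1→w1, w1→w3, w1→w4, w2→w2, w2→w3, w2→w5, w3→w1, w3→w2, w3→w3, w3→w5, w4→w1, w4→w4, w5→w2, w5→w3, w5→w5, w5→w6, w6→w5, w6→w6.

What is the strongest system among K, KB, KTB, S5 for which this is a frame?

Symmetric (axiom B): yes — every pair in R has its reverse in R.
Reflexive (axiom T): yes — every world is R-related to itself.
Euclidean (axiom 5): no — w1 R w3 and w1 R w4, but not w3 R w4.
So F validates K, KB, KTB; S5 would additionally require R to be Euclidean. The strongest is KTB.

KTB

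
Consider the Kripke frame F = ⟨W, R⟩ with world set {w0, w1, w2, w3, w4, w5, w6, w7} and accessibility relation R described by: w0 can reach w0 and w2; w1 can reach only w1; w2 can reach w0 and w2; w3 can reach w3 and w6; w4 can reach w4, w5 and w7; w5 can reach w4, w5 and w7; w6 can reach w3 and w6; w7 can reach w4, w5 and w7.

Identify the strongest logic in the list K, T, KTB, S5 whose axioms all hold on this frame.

Reflexive (axiom T): yes — every world is R-related to itself.
Symmetric (axiom B): yes — every pair in R has its reverse in R.
Euclidean (axiom 5): yes — any two successors of a common world are R-related.
So F validates K, T, KTB, S5. The strongest is S5.

S5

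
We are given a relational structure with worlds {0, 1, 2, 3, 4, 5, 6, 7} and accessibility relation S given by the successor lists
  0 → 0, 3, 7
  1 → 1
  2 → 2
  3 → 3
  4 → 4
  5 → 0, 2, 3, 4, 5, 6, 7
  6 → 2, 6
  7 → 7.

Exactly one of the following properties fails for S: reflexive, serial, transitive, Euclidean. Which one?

Reflexive: yes — every world is S-related to itself.
Serial: yes — every world has a successor (e.g. 0 S 0).
Transitive: yes — every two-step S-path is closed by a direct edge.
Euclidean: no — 0 S 3 and 0 S 7, but not 3 S 7.
Only Euclidean fails.

Euclidean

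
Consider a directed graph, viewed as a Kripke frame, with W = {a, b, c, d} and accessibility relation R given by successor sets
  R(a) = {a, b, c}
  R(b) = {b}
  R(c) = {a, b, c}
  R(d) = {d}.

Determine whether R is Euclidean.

No

Euclidean: no — a R b and a R c, but not b R c.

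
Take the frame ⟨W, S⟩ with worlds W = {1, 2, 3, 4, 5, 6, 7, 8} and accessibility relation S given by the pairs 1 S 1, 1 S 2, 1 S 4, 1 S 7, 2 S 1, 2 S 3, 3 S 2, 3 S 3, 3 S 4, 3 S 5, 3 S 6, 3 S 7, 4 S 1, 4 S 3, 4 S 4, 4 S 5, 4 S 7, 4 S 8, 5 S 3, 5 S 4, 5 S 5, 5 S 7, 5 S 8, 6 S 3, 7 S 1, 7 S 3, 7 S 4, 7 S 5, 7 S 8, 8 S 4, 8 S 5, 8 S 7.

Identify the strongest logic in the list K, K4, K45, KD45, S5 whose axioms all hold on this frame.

Transitive (axiom 4): no — 1 S 2 and 2 S 3, but not 1 S 3.
Euclidean (axiom 5): no — 1 S 2 and 1 S 4, but not 2 S 4.
Serial (axiom D): yes — every world has a successor (e.g. 1 S 1).
Reflexive (axiom T): no — 2 is not related to itself.
So F validates K; K4 would additionally require S to be transitive. The strongest is K.

K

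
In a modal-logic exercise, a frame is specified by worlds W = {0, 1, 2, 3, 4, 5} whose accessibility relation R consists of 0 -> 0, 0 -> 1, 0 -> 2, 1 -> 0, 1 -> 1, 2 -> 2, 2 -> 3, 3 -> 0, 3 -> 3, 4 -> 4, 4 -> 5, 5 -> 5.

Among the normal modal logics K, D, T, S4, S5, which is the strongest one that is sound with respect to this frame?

T

Serial (axiom D): yes — every world has a successor (e.g. 0 R 0).
Reflexive (axiom T): yes — every world is R-related to itself.
Transitive (axiom 4): no — 0 R 2 and 2 R 3, but not 0 R 3.
Euclidean (axiom 5): no — 0 R 1 and 0 R 2, but not 1 R 2.
So F validates K, D, T; S4 would additionally require R to be transitive. The strongest is T.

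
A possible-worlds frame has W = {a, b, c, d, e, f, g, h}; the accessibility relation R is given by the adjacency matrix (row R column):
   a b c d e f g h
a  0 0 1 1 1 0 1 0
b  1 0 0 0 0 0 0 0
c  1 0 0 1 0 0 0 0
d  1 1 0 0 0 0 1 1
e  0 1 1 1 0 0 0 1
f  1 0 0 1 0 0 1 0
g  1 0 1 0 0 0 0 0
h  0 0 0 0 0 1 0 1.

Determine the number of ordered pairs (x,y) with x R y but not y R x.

15

Enumerating: (a,e), (b,a), (c,d), (d,b), (d,g), (d,h), (e,b), (e,c), (e,d), (e,h), (f,a), (f,d), (f,g), (g,c), (h,f).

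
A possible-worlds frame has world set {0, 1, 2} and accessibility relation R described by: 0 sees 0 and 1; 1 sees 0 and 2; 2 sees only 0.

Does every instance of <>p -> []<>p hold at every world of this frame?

By correspondence theory, 5 is valid on a frame iff R is Euclidean.
Euclidean: no — 1 R 0 and 1 R 2, but not 0 R 2.

No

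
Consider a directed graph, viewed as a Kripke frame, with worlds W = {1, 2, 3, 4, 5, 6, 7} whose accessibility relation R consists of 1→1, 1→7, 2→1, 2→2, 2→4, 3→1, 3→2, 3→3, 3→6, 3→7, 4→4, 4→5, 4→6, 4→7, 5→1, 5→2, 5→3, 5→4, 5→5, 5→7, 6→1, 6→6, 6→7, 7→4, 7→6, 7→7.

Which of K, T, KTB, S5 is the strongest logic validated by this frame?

T

Reflexive (axiom T): yes — every world is R-related to itself.
Symmetric (axiom B): no — 1 R 7 but not 7 R 1.
Euclidean (axiom 5): no — 2 R 1 and 2 R 4, but not 1 R 4.
So F validates K, T; KTB would additionally require R to be symmetric. The strongest is T.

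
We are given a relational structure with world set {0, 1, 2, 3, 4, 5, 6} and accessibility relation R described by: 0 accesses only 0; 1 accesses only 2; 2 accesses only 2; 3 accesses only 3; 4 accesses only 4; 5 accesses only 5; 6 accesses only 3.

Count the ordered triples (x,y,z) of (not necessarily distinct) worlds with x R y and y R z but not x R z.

0

R is transitive; there are no such tuples.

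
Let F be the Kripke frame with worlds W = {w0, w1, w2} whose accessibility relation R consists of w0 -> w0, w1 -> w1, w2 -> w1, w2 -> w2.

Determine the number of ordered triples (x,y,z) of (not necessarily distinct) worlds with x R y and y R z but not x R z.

R is transitive; there are no such tuples.

0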